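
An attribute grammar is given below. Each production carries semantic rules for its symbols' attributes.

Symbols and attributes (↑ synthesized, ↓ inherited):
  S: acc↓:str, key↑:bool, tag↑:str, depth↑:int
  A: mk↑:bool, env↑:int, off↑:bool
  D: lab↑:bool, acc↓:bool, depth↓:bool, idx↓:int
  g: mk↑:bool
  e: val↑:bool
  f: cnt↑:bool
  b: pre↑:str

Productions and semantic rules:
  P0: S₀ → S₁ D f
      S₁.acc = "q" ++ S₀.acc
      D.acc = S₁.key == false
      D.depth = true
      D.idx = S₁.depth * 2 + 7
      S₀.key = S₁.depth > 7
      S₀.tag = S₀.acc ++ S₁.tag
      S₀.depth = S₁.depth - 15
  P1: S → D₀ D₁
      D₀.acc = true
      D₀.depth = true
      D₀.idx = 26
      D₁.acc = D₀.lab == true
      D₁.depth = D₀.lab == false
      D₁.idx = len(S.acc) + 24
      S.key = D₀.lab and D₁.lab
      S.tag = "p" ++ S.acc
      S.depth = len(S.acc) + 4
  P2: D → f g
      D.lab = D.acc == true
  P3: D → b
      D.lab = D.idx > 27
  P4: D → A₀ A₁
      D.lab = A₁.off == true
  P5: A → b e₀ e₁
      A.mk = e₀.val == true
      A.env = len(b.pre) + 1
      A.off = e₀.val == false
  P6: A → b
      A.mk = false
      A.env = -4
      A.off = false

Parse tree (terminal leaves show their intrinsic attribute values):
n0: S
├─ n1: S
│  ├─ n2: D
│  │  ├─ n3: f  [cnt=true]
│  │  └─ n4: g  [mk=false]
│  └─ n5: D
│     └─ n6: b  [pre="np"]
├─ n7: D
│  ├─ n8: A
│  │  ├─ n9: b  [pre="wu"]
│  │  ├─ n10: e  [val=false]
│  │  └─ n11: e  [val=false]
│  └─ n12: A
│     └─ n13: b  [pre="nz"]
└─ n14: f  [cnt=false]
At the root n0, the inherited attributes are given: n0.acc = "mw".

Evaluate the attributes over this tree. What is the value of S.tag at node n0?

1. n0.acc = "mw"  [given at root]
2. n1.acc = "qmw"  ["q" ++ S₀.acc]
3. n2.acc = true  [true]
4. n2.depth = true  [true]
5. n2.idx = 26  [26]
6. n3.cnt = true  [terminal]
7. n4.mk = false  [terminal]
8. n2.lab = true  [D.acc == true]
9. n5.acc = true  [D₀.lab == true]
10. n5.depth = false  [D₀.lab == false]
11. n5.idx = 27  [len(S.acc) + 24]
12. n6.pre = "np"  [terminal]
13. n5.lab = false  [D.idx > 27]
14. n1.key = false  [D₀.lab and D₁.lab]
15. n1.tag = "pqmw"  ["p" ++ S.acc]
16. n1.depth = 7  [len(S.acc) + 4]
17. n7.acc = true  [S₁.key == false]
18. n7.depth = true  [true]
19. n7.idx = 21  [S₁.depth * 2 + 7]
20. n9.pre = "wu"  [terminal]
21. n10.val = false  [terminal]
22. n11.val = false  [terminal]
23. n8.mk = false  [e₀.val == true]
24. n8.env = 3  [len(b.pre) + 1]
25. n8.off = true  [e₀.val == false]
26. n13.pre = "nz"  [terminal]
27. n12.mk = false  [false]
28. n12.env = -4  [-4]
29. n12.off = false  [false]
30. n7.lab = false  [A₁.off == true]
31. n14.cnt = false  [terminal]
32. n0.key = false  [S₁.depth > 7]
33. n0.tag = "mwpqmw"  [S₀.acc ++ S₁.tag]
34. n0.depth = -8  [S₁.depth - 15]

"mwpqmw"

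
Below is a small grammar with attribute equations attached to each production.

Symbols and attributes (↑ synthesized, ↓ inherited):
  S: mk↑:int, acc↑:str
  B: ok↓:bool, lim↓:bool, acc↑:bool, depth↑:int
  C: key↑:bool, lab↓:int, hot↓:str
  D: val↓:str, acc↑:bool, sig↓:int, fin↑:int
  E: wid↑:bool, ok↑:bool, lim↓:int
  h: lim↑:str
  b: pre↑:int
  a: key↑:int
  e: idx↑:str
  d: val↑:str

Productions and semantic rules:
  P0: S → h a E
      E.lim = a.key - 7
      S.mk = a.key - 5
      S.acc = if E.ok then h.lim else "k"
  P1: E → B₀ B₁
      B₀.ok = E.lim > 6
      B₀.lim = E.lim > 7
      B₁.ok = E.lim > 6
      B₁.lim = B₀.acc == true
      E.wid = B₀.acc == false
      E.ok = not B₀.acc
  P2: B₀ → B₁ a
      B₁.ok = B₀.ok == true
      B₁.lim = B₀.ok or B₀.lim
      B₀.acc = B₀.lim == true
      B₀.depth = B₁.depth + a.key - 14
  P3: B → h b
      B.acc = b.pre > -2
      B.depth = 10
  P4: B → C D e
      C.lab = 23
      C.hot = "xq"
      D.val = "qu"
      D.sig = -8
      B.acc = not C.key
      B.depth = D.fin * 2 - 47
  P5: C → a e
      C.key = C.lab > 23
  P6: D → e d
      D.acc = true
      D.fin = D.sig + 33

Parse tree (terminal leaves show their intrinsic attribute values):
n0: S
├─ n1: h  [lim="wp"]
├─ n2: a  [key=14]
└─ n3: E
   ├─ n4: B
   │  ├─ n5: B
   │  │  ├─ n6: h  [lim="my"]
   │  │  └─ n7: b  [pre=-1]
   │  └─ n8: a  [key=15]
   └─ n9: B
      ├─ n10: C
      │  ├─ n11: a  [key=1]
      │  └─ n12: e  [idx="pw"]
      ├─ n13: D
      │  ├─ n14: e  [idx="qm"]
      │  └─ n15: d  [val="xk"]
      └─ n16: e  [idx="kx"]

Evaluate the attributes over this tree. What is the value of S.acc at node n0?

1. n1.lim = "wp"  [terminal]
2. n2.key = 14  [terminal]
3. n3.lim = 7  [a.key - 7]
4. n4.ok = true  [E.lim > 6]
5. n4.lim = false  [E.lim > 7]
6. n5.ok = true  [B₀.ok == true]
7. n5.lim = true  [B₀.ok or B₀.lim]
8. n6.lim = "my"  [terminal]
9. n7.pre = -1  [terminal]
10. n5.acc = true  [b.pre > -2]
11. n5.depth = 10  [10]
12. n8.key = 15  [terminal]
13. n4.acc = false  [B₀.lim == true]
14. n4.depth = 11  [B₁.depth + a.key - 14]
15. n9.ok = true  [E.lim > 6]
16. n9.lim = false  [B₀.acc == true]
17. n10.lab = 23  [23]
18. n10.hot = "xq"  ["xq"]
19. n11.key = 1  [terminal]
20. n12.idx = "pw"  [terminal]
21. n10.key = false  [C.lab > 23]
22. n13.val = "qu"  ["qu"]
23. n13.sig = -8  [-8]
24. n14.idx = "qm"  [terminal]
25. n15.val = "xk"  [terminal]
26. n13.acc = true  [true]
27. n13.fin = 25  [D.sig + 33]
28. n16.idx = "kx"  [terminal]
29. n9.acc = true  [not C.key]
30. n9.depth = 3  [D.fin * 2 - 47]
31. n3.wid = true  [B₀.acc == false]
32. n3.ok = true  [not B₀.acc]
33. n0.mk = 9  [a.key - 5]
34. n0.acc = "wp"  [if E.ok then h.lim else "k"]

"wp"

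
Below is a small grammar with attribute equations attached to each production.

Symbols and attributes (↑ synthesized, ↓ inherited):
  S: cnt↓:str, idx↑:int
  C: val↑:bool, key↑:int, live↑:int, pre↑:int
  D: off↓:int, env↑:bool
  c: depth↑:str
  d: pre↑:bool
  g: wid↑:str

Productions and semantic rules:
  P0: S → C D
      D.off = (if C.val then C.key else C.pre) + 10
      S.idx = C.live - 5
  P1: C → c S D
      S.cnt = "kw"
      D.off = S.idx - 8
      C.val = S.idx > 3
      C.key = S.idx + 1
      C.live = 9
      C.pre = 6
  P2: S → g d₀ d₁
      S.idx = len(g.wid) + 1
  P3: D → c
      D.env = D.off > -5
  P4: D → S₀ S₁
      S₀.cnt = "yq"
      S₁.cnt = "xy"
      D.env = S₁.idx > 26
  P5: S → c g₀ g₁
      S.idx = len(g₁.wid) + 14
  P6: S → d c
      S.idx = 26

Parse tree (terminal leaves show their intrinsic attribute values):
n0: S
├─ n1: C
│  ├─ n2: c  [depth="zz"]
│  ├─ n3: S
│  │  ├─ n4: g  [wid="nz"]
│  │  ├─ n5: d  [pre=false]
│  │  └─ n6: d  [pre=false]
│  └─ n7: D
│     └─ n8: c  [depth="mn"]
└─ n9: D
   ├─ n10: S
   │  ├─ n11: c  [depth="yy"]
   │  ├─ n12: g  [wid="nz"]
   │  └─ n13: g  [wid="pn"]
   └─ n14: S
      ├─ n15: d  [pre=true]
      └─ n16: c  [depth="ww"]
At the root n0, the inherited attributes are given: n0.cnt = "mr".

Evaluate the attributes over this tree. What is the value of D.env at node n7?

1. n0.cnt = "mr"  [given at root]
2. n2.depth = "zz"  [terminal]
3. n3.cnt = "kw"  ["kw"]
4. n4.wid = "nz"  [terminal]
5. n5.pre = false  [terminal]
6. n6.pre = false  [terminal]
7. n3.idx = 3  [len(g.wid) + 1]
8. n7.off = -5  [S.idx - 8]
9. n8.depth = "mn"  [terminal]
10. n7.env = false  [D.off > -5]
11. n1.val = false  [S.idx > 3]
12. n1.key = 4  [S.idx + 1]
13. n1.live = 9  [9]
14. n1.pre = 6  [6]
15. n9.off = 16  [(if C.val then C.key else C.pre) + 10]
16. n10.cnt = "yq"  ["yq"]
17. n11.depth = "yy"  [terminal]
18. n12.wid = "nz"  [terminal]
19. n13.wid = "pn"  [terminal]
20. n10.idx = 16  [len(g₁.wid) + 14]
21. n14.cnt = "xy"  ["xy"]
22. n15.pre = true  [terminal]
23. n16.depth = "ww"  [terminal]
24. n14.idx = 26  [26]
25. n9.env = false  [S₁.idx > 26]
26. n0.idx = 4  [C.live - 5]

false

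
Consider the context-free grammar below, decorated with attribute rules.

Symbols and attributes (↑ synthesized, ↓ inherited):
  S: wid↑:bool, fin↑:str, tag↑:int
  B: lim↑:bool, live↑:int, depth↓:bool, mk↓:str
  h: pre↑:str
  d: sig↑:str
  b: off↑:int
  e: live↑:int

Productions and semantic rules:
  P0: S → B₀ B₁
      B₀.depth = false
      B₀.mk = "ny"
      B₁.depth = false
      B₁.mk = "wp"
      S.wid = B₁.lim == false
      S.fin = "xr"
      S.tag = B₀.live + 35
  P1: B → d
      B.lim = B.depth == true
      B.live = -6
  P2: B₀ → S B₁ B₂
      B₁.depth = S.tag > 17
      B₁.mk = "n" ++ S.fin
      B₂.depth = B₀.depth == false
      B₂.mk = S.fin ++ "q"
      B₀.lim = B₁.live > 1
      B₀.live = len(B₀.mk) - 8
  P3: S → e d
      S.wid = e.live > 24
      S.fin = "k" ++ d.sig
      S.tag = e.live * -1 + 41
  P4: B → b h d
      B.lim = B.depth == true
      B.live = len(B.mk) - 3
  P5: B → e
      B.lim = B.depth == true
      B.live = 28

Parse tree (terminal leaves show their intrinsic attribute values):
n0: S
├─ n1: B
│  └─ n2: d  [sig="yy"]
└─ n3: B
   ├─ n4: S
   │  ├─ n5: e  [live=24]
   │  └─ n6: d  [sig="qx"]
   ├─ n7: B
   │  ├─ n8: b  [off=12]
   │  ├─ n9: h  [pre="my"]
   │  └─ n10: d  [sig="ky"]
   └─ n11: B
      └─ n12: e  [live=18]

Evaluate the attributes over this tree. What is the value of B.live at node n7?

1. n1.depth = false  [false]
2. n1.mk = "ny"  ["ny"]
3. n2.sig = "yy"  [terminal]
4. n1.lim = false  [B.depth == true]
5. n1.live = -6  [-6]
6. n3.depth = false  [false]
7. n3.mk = "wp"  ["wp"]
8. n5.live = 24  [terminal]
9. n6.sig = "qx"  [terminal]
10. n4.wid = false  [e.live > 24]
11. n4.fin = "kqx"  ["k" ++ d.sig]
12. n4.tag = 17  [e.live * -1 + 41]
13. n7.depth = false  [S.tag > 17]
14. n7.mk = "nkqx"  ["n" ++ S.fin]
15. n8.off = 12  [terminal]
16. n9.pre = "my"  [terminal]
17. n10.sig = "ky"  [terminal]
18. n7.lim = false  [B.depth == true]
19. n7.live = 1  [len(B.mk) - 3]
20. n11.depth = true  [B₀.depth == false]
21. n11.mk = "kqxq"  [S.fin ++ "q"]
22. n12.live = 18  [terminal]
23. n11.lim = true  [B.depth == true]
24. n11.live = 28  [28]
25. n3.lim = false  [B₁.live > 1]
26. n3.live = -6  [len(B₀.mk) - 8]
27. n0.wid = true  [B₁.lim == false]
28. n0.fin = "xr"  ["xr"]
29. n0.tag = 29  [B₀.live + 35]

1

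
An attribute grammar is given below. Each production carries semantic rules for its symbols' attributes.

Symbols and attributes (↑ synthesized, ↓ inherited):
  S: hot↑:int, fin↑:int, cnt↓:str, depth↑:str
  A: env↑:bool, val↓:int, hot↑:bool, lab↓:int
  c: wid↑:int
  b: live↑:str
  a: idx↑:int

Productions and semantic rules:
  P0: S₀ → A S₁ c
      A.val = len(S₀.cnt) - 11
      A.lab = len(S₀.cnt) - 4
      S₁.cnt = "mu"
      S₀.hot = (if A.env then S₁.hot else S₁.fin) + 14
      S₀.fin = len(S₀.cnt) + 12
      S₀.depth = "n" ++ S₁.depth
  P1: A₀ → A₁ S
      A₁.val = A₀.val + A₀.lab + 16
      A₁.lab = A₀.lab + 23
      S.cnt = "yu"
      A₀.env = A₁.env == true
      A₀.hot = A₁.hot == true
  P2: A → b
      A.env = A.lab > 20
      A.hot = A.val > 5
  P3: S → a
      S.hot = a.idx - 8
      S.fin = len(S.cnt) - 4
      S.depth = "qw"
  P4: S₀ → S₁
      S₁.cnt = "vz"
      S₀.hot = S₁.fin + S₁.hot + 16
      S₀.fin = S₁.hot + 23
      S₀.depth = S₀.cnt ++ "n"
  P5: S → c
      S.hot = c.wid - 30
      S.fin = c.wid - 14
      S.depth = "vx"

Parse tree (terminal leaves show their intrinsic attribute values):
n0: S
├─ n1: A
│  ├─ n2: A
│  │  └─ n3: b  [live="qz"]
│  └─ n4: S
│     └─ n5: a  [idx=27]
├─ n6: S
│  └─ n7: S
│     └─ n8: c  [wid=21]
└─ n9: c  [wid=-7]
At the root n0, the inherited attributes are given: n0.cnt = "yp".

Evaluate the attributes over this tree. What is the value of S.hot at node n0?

28

1. n0.cnt = "yp"  [given at root]
2. n1.val = -9  [len(S₀.cnt) - 11]
3. n1.lab = -2  [len(S₀.cnt) - 4]
4. n2.val = 5  [A₀.val + A₀.lab + 16]
5. n2.lab = 21  [A₀.lab + 23]
6. n3.live = "qz"  [terminal]
7. n2.env = true  [A.lab > 20]
8. n2.hot = false  [A.val > 5]
9. n4.cnt = "yu"  ["yu"]
10. n5.idx = 27  [terminal]
11. n4.hot = 19  [a.idx - 8]
12. n4.fin = -2  [len(S.cnt) - 4]
13. n4.depth = "qw"  ["qw"]
14. n1.env = true  [A₁.env == true]
15. n1.hot = false  [A₁.hot == true]
16. n6.cnt = "mu"  ["mu"]
17. n7.cnt = "vz"  ["vz"]
18. n8.wid = 21  [terminal]
19. n7.hot = -9  [c.wid - 30]
20. n7.fin = 7  [c.wid - 14]
21. n7.depth = "vx"  ["vx"]
22. n6.hot = 14  [S₁.fin + S₁.hot + 16]
23. n6.fin = 14  [S₁.hot + 23]
24. n6.depth = "mun"  [S₀.cnt ++ "n"]
25. n9.wid = -7  [terminal]
26. n0.hot = 28  [(if A.env then S₁.hot else S₁.fin) + 14]
27. n0.fin = 14  [len(S₀.cnt) + 12]
28. n0.depth = "nmun"  ["n" ++ S₁.depth]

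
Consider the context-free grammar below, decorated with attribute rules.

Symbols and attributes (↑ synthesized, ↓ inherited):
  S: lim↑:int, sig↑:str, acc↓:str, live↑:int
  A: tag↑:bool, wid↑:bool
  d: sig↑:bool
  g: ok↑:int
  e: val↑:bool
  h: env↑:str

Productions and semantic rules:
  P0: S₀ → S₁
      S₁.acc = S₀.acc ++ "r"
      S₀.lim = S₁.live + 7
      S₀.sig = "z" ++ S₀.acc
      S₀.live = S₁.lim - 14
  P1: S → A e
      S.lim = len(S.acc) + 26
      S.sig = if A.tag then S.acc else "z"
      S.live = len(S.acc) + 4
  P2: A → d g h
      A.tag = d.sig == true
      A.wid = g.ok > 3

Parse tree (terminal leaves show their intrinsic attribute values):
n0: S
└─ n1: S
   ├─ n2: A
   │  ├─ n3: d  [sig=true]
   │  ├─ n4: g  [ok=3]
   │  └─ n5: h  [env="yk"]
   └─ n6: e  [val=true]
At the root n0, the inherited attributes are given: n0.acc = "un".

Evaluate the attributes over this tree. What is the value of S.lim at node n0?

14

1. n0.acc = "un"  [given at root]
2. n1.acc = "unr"  [S₀.acc ++ "r"]
3. n3.sig = true  [terminal]
4. n4.ok = 3  [terminal]
5. n5.env = "yk"  [terminal]
6. n2.tag = true  [d.sig == true]
7. n2.wid = false  [g.ok > 3]
8. n6.val = true  [terminal]
9. n1.lim = 29  [len(S.acc) + 26]
10. n1.sig = "unr"  [if A.tag then S.acc else "z"]
11. n1.live = 7  [len(S.acc) + 4]
12. n0.lim = 14  [S₁.live + 7]
13. n0.sig = "zun"  ["z" ++ S₀.acc]
14. n0.live = 15  [S₁.lim - 14]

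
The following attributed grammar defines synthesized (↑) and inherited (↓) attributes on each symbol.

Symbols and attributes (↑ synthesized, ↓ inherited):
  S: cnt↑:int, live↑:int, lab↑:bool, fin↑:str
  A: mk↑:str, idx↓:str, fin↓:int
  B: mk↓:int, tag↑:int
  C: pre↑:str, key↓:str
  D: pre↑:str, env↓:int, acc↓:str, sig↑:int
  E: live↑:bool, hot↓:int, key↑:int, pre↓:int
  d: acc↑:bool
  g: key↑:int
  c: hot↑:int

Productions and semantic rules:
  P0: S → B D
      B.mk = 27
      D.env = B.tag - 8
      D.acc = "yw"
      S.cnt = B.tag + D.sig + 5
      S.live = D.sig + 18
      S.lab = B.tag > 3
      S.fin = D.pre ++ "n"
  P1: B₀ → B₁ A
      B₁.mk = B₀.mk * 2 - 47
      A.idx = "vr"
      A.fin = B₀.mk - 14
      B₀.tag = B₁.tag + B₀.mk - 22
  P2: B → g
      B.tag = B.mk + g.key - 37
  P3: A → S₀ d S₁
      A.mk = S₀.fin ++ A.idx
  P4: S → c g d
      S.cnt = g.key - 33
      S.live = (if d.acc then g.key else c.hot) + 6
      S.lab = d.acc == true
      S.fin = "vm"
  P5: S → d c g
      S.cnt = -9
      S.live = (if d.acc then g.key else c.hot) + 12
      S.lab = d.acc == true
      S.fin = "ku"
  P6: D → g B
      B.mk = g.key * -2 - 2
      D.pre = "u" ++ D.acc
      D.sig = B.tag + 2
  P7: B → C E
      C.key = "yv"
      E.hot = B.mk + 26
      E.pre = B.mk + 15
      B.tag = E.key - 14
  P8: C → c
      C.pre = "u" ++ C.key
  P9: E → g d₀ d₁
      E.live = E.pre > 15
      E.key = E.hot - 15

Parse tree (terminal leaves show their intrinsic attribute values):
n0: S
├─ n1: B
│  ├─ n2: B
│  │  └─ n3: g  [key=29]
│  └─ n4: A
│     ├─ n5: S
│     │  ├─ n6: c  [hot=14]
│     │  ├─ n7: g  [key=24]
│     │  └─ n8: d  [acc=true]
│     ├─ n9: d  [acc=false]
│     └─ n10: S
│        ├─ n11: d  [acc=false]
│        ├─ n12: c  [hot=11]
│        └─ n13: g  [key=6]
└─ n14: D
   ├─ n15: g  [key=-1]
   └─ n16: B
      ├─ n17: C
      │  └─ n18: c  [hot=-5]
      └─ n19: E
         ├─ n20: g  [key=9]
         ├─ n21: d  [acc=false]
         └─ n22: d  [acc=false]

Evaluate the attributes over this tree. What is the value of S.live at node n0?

17

1. n1.mk = 27  [27]
2. n2.mk = 7  [B₀.mk * 2 - 47]
3. n3.key = 29  [terminal]
4. n2.tag = -1  [B.mk + g.key - 37]
5. n4.idx = "vr"  ["vr"]
6. n4.fin = 13  [B₀.mk - 14]
7. n6.hot = 14  [terminal]
8. n7.key = 24  [terminal]
9. n8.acc = true  [terminal]
10. n5.cnt = -9  [g.key - 33]
11. n5.live = 30  [(if d.acc then g.key else c.hot) + 6]
12. n5.lab = true  [d.acc == true]
13. n5.fin = "vm"  ["vm"]
14. n9.acc = false  [terminal]
15. n11.acc = false  [terminal]
16. n12.hot = 11  [terminal]
17. n13.key = 6  [terminal]
18. n10.cnt = -9  [-9]
19. n10.live = 23  [(if d.acc then g.key else c.hot) + 12]
20. n10.lab = false  [d.acc == true]
21. n10.fin = "ku"  ["ku"]
22. n4.mk = "vmvr"  [S₀.fin ++ A.idx]
23. n1.tag = 4  [B₁.tag + B₀.mk - 22]
24. n14.env = -4  [B.tag - 8]
25. n14.acc = "yw"  ["yw"]
26. n15.key = -1  [terminal]
27. n16.mk = 0  [g.key * -2 - 2]
28. n17.key = "yv"  ["yv"]
29. n18.hot = -5  [terminal]
30. n17.pre = "uyv"  ["u" ++ C.key]
31. n19.hot = 26  [B.mk + 26]
32. n19.pre = 15  [B.mk + 15]
33. n20.key = 9  [terminal]
34. n21.acc = false  [terminal]
35. n22.acc = false  [terminal]
36. n19.live = false  [E.pre > 15]
37. n19.key = 11  [E.hot - 15]
38. n16.tag = -3  [E.key - 14]
39. n14.pre = "uyw"  ["u" ++ D.acc]
40. n14.sig = -1  [B.tag + 2]
41. n0.cnt = 8  [B.tag + D.sig + 5]
42. n0.live = 17  [D.sig + 18]
43. n0.lab = true  [B.tag > 3]
44. n0.fin = "uywn"  [D.pre ++ "n"]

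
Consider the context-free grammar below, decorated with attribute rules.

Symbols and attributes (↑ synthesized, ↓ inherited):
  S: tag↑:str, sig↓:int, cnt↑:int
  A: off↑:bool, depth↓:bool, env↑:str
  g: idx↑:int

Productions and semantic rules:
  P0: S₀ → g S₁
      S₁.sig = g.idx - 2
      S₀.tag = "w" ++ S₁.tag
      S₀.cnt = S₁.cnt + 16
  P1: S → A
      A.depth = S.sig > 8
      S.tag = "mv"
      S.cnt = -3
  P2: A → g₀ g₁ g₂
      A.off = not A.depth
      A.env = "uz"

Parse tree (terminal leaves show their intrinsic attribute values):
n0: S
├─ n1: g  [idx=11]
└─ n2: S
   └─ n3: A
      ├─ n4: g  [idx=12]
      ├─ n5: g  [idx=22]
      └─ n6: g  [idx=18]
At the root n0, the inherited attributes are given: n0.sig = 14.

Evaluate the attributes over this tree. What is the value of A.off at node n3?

1. n0.sig = 14  [given at root]
2. n1.idx = 11  [terminal]
3. n2.sig = 9  [g.idx - 2]
4. n3.depth = true  [S.sig > 8]
5. n4.idx = 12  [terminal]
6. n5.idx = 22  [terminal]
7. n6.idx = 18  [terminal]
8. n3.off = false  [not A.depth]
9. n3.env = "uz"  ["uz"]
10. n2.tag = "mv"  ["mv"]
11. n2.cnt = -3  [-3]
12. n0.tag = "wmv"  ["w" ++ S₁.tag]
13. n0.cnt = 13  [S₁.cnt + 16]

false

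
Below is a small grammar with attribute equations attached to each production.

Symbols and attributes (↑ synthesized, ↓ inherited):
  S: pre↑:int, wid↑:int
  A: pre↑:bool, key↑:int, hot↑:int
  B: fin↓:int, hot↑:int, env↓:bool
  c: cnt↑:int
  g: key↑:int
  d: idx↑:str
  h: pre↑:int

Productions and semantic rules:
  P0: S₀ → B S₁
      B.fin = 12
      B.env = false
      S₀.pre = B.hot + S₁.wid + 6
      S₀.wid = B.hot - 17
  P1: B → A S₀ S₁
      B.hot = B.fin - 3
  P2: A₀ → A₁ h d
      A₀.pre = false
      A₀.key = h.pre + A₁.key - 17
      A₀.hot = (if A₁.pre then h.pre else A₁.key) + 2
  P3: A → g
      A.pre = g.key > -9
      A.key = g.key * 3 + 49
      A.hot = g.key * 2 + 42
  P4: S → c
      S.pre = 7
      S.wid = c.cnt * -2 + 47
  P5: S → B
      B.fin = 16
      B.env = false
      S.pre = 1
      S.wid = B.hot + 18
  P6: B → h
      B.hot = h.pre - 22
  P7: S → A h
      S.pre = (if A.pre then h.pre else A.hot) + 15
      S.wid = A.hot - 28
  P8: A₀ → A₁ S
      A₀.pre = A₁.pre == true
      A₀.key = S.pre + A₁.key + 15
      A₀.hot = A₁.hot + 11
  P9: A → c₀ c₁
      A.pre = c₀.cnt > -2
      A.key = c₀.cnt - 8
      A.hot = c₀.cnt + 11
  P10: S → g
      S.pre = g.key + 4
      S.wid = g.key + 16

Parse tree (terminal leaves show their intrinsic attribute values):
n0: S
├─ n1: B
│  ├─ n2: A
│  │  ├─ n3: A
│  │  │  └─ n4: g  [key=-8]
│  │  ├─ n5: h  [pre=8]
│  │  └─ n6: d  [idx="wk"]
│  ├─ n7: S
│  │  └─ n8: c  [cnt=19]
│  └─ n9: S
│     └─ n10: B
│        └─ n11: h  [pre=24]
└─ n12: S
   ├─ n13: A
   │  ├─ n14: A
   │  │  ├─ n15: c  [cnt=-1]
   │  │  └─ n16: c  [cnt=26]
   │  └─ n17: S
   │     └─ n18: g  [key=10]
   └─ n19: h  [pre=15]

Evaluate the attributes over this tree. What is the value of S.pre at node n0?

1. n1.fin = 12  [12]
2. n1.env = false  [false]
3. n4.key = -8  [terminal]
4. n3.pre = true  [g.key > -9]
5. n3.key = 25  [g.key * 3 + 49]
6. n3.hot = 26  [g.key * 2 + 42]
7. n5.pre = 8  [terminal]
8. n6.idx = "wk"  [terminal]
9. n2.pre = false  [false]
10. n2.key = 16  [h.pre + A₁.key - 17]
11. n2.hot = 10  [(if A₁.pre then h.pre else A₁.key) + 2]
12. n8.cnt = 19  [terminal]
13. n7.pre = 7  [7]
14. n7.wid = 9  [c.cnt * -2 + 47]
15. n10.fin = 16  [16]
16. n10.env = false  [false]
17. n11.pre = 24  [terminal]
18. n10.hot = 2  [h.pre - 22]
19. n9.pre = 1  [1]
20. n9.wid = 20  [B.hot + 18]
21. n1.hot = 9  [B.fin - 3]
22. n15.cnt = -1  [terminal]
23. n16.cnt = 26  [terminal]
24. n14.pre = true  [c₀.cnt > -2]
25. n14.key = -9  [c₀.cnt - 8]
26. n14.hot = 10  [c₀.cnt + 11]
27. n18.key = 10  [terminal]
28. n17.pre = 14  [g.key + 4]
29. n17.wid = 26  [g.key + 16]
30. n13.pre = true  [A₁.pre == true]
31. n13.key = 20  [S.pre + A₁.key + 15]
32. n13.hot = 21  [A₁.hot + 11]
33. n19.pre = 15  [terminal]
34. n12.pre = 30  [(if A.pre then h.pre else A.hot) + 15]
35. n12.wid = -7  [A.hot - 28]
36. n0.pre = 8  [B.hot + S₁.wid + 6]
37. n0.wid = -8  [B.hot - 17]

8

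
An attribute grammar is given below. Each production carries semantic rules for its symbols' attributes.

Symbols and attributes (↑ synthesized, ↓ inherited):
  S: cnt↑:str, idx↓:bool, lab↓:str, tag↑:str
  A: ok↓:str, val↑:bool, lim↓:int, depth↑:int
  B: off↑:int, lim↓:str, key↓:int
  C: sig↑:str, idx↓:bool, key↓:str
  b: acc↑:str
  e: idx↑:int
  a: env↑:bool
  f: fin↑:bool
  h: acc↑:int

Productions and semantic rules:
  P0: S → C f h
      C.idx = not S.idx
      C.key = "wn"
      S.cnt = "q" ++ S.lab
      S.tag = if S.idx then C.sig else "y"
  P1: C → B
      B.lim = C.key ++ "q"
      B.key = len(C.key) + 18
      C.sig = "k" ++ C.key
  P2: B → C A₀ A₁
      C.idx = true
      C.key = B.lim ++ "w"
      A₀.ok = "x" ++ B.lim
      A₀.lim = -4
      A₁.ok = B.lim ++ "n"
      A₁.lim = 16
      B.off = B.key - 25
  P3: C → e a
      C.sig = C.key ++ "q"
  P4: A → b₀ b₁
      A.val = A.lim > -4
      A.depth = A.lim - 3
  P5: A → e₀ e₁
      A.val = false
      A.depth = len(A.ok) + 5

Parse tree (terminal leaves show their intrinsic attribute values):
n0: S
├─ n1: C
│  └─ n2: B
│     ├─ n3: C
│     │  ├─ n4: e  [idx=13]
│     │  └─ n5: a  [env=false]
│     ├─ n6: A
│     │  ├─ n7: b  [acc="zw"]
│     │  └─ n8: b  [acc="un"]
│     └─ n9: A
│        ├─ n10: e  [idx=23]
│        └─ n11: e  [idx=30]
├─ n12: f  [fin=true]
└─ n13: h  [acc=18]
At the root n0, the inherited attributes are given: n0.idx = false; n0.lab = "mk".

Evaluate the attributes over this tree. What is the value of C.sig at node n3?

1. n0.idx = false  [given at root]
2. n0.lab = "mk"  [given at root]
3. n1.idx = true  [not S.idx]
4. n1.key = "wn"  ["wn"]
5. n2.lim = "wnq"  [C.key ++ "q"]
6. n2.key = 20  [len(C.key) + 18]
7. n3.idx = true  [true]
8. n3.key = "wnqw"  [B.lim ++ "w"]
9. n4.idx = 13  [terminal]
10. n5.env = false  [terminal]
11. n3.sig = "wnqwq"  [C.key ++ "q"]
12. n6.ok = "xwnq"  ["x" ++ B.lim]
13. n6.lim = -4  [-4]
14. n7.acc = "zw"  [terminal]
15. n8.acc = "un"  [terminal]
16. n6.val = false  [A.lim > -4]
17. n6.depth = -7  [A.lim - 3]
18. n9.ok = "wnqn"  [B.lim ++ "n"]
19. n9.lim = 16  [16]
20. n10.idx = 23  [terminal]
21. n11.idx = 30  [terminal]
22. n9.val = false  [false]
23. n9.depth = 9  [len(A.ok) + 5]
24. n2.off = -5  [B.key - 25]
25. n1.sig = "kwn"  ["k" ++ C.key]
26. n12.fin = true  [terminal]
27. n13.acc = 18  [terminal]
28. n0.cnt = "qmk"  ["q" ++ S.lab]
29. n0.tag = "y"  [if S.idx then C.sig else "y"]

"wnqwq"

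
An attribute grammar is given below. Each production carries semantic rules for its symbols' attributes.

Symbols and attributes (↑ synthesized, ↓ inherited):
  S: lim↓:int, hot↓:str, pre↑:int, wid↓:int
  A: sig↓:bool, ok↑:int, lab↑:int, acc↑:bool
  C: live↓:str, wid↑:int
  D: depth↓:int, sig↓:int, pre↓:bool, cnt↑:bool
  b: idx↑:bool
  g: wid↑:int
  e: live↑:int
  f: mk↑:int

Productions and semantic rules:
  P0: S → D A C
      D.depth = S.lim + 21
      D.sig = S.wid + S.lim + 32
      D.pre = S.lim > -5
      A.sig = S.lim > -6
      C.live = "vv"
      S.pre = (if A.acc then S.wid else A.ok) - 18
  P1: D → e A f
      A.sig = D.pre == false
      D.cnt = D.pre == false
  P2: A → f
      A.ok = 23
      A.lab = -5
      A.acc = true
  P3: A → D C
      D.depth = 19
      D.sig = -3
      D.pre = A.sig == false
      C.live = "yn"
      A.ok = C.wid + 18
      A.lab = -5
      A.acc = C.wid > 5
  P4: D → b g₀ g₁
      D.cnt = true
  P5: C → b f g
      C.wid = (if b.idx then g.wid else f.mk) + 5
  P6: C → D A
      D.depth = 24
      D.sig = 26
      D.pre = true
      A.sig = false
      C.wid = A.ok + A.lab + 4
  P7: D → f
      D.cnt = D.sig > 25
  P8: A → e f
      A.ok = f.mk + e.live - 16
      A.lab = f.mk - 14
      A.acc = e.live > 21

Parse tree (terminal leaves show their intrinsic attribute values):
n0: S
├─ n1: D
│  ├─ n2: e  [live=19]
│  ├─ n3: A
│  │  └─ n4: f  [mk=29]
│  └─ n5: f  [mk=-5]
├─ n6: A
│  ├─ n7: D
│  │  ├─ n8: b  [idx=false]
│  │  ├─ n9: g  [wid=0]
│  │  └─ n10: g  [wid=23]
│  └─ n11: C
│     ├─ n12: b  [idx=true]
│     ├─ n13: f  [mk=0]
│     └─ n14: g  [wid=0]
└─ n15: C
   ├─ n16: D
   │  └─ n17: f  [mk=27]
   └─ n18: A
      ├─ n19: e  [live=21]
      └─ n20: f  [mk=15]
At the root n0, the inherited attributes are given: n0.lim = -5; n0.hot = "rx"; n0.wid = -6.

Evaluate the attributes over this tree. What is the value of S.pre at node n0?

1. n0.lim = -5  [given at root]
2. n0.hot = "rx"  [given at root]
3. n0.wid = -6  [given at root]
4. n1.depth = 16  [S.lim + 21]
5. n1.sig = 21  [S.wid + S.lim + 32]
6. n1.pre = false  [S.lim > -5]
7. n2.live = 19  [terminal]
8. n3.sig = true  [D.pre == false]
9. n4.mk = 29  [terminal]
10. n3.ok = 23  [23]
11. n3.lab = -5  [-5]
12. n3.acc = true  [true]
13. n5.mk = -5  [terminal]
14. n1.cnt = true  [D.pre == false]
15. n6.sig = true  [S.lim > -6]
16. n7.depth = 19  [19]
17. n7.sig = -3  [-3]
18. n7.pre = false  [A.sig == false]
19. n8.idx = false  [terminal]
20. n9.wid = 0  [terminal]
21. n10.wid = 23  [terminal]
22. n7.cnt = true  [true]
23. n11.live = "yn"  ["yn"]
24. n12.idx = true  [terminal]
25. n13.mk = 0  [terminal]
26. n14.wid = 0  [terminal]
27. n11.wid = 5  [(if b.idx then g.wid else f.mk) + 5]
28. n6.ok = 23  [C.wid + 18]
29. n6.lab = -5  [-5]
30. n6.acc = false  [C.wid > 5]
31. n15.live = "vv"  ["vv"]
32. n16.depth = 24  [24]
33. n16.sig = 26  [26]
34. n16.pre = true  [true]
35. n17.mk = 27  [terminal]
36. n16.cnt = true  [D.sig > 25]
37. n18.sig = false  [false]
38. n19.live = 21  [terminal]
39. n20.mk = 15  [terminal]
40. n18.ok = 20  [f.mk + e.live - 16]
41. n18.lab = 1  [f.mk - 14]
42. n18.acc = false  [e.live > 21]
43. n15.wid = 25  [A.ok + A.lab + 4]
44. n0.pre = 5  [(if A.acc then S.wid else A.ok) - 18]

5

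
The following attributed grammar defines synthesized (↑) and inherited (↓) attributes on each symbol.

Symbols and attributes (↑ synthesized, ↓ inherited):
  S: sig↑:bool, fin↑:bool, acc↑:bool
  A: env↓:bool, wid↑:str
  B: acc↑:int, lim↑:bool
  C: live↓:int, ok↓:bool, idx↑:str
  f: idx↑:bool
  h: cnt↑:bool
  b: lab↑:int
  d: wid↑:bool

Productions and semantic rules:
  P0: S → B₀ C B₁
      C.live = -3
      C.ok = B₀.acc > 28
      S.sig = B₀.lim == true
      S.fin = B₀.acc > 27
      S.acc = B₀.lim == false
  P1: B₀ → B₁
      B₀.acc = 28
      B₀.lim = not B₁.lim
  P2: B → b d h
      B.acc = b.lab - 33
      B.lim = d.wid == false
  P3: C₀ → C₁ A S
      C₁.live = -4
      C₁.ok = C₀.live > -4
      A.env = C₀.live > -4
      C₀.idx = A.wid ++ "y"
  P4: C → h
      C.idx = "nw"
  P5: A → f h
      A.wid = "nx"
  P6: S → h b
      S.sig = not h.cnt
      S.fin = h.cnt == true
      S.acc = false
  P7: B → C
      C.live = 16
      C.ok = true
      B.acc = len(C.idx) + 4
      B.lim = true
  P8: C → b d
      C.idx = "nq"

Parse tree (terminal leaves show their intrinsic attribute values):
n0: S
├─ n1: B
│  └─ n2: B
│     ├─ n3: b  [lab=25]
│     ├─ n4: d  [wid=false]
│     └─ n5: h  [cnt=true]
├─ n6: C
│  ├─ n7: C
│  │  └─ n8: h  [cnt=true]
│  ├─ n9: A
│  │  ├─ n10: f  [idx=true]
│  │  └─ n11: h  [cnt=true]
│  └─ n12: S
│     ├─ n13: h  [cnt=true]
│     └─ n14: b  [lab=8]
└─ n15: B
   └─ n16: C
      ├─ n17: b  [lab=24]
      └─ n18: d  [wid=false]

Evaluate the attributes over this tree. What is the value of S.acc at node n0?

1. n3.lab = 25  [terminal]
2. n4.wid = false  [terminal]
3. n5.cnt = true  [terminal]
4. n2.acc = -8  [b.lab - 33]
5. n2.lim = true  [d.wid == false]
6. n1.acc = 28  [28]
7. n1.lim = false  [not B₁.lim]
8. n6.live = -3  [-3]
9. n6.ok = false  [B₀.acc > 28]
10. n7.live = -4  [-4]
11. n7.ok = true  [C₀.live > -4]
12. n8.cnt = true  [terminal]
13. n7.idx = "nw"  ["nw"]
14. n9.env = true  [C₀.live > -4]
15. n10.idx = true  [terminal]
16. n11.cnt = true  [terminal]
17. n9.wid = "nx"  ["nx"]
18. n13.cnt = true  [terminal]
19. n14.lab = 8  [terminal]
20. n12.sig = false  [not h.cnt]
21. n12.fin = true  [h.cnt == true]
22. n12.acc = false  [false]
23. n6.idx = "nxy"  [A.wid ++ "y"]
24. n16.live = 16  [16]
25. n16.ok = true  [true]
26. n17.lab = 24  [terminal]
27. n18.wid = false  [terminal]
28. n16.idx = "nq"  ["nq"]
29. n15.acc = 6  [len(C.idx) + 4]
30. n15.lim = true  [true]
31. n0.sig = false  [B₀.lim == true]
32. n0.fin = true  [B₀.acc > 27]
33. n0.acc = true  [B₀.lim == false]

true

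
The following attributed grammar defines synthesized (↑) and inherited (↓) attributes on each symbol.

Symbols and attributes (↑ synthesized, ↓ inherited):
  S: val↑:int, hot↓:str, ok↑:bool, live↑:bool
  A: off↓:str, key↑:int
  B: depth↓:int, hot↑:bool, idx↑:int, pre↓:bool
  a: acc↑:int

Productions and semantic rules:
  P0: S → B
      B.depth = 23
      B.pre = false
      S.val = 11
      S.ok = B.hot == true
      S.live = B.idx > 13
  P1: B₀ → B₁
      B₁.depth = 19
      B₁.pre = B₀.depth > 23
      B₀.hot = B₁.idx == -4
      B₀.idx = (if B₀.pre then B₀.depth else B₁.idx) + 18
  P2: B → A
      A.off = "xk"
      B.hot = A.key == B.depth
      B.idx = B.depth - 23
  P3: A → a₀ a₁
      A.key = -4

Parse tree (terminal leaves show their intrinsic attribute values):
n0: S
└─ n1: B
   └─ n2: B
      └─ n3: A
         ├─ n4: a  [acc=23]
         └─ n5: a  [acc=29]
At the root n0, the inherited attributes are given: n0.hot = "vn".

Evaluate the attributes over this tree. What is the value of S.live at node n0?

true

1. n0.hot = "vn"  [given at root]
2. n1.depth = 23  [23]
3. n1.pre = false  [false]
4. n2.depth = 19  [19]
5. n2.pre = false  [B₀.depth > 23]
6. n3.off = "xk"  ["xk"]
7. n4.acc = 23  [terminal]
8. n5.acc = 29  [terminal]
9. n3.key = -4  [-4]
10. n2.hot = false  [A.key == B.depth]
11. n2.idx = -4  [B.depth - 23]
12. n1.hot = true  [B₁.idx == -4]
13. n1.idx = 14  [(if B₀.pre then B₀.depth else B₁.idx) + 18]
14. n0.val = 11  [11]
15. n0.ok = true  [B.hot == true]
16. n0.live = true  [B.idx > 13]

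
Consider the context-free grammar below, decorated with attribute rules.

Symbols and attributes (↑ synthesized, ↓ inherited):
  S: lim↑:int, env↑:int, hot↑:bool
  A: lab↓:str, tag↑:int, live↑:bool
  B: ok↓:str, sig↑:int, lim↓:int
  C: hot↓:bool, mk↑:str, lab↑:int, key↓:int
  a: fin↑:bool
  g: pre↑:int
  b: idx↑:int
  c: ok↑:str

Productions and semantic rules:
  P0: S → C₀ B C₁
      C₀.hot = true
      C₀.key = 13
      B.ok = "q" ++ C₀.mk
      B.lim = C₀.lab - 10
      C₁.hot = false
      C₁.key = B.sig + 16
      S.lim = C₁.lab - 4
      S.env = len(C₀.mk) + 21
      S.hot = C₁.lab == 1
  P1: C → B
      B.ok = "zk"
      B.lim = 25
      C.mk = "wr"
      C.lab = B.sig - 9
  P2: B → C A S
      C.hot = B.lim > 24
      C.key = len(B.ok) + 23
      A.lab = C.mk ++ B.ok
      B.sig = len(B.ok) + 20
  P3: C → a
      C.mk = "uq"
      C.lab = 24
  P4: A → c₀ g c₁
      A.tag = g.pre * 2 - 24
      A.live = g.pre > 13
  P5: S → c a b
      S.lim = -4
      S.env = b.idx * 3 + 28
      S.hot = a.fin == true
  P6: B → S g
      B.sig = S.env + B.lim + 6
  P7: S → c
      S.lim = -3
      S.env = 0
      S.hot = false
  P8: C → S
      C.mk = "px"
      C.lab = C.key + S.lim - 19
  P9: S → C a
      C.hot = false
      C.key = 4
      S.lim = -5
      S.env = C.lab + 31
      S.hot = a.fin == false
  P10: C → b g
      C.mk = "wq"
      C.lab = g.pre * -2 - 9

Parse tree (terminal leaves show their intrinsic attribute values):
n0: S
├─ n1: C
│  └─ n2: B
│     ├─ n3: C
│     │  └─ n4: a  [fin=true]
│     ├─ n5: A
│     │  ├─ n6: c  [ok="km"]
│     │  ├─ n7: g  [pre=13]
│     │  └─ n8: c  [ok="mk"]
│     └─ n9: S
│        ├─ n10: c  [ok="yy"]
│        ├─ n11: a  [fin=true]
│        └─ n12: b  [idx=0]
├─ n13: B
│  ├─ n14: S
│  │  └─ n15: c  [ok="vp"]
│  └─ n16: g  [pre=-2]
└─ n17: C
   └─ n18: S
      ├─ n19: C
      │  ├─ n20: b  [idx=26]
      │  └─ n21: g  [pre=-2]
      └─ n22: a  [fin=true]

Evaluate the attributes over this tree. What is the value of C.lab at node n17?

1

1. n1.hot = true  [true]
2. n1.key = 13  [13]
3. n2.ok = "zk"  ["zk"]
4. n2.lim = 25  [25]
5. n3.hot = true  [B.lim > 24]
6. n3.key = 25  [len(B.ok) + 23]
7. n4.fin = true  [terminal]
8. n3.mk = "uq"  ["uq"]
9. n3.lab = 24  [24]
10. n5.lab = "uqzk"  [C.mk ++ B.ok]
11. n6.ok = "km"  [terminal]
12. n7.pre = 13  [terminal]
13. n8.ok = "mk"  [terminal]
14. n5.tag = 2  [g.pre * 2 - 24]
15. n5.live = false  [g.pre > 13]
16. n10.ok = "yy"  [terminal]
17. n11.fin = true  [terminal]
18. n12.idx = 0  [terminal]
19. n9.lim = -4  [-4]
20. n9.env = 28  [b.idx * 3 + 28]
21. n9.hot = true  [a.fin == true]
22. n2.sig = 22  [len(B.ok) + 20]
23. n1.mk = "wr"  ["wr"]
24. n1.lab = 13  [B.sig - 9]
25. n13.ok = "qwr"  ["q" ++ C₀.mk]
26. n13.lim = 3  [C₀.lab - 10]
27. n15.ok = "vp"  [terminal]
28. n14.lim = -3  [-3]
29. n14.env = 0  [0]
30. n14.hot = false  [false]
31. n16.pre = -2  [terminal]
32. n13.sig = 9  [S.env + B.lim + 6]
33. n17.hot = false  [false]
34. n17.key = 25  [B.sig + 16]
35. n19.hot = false  [false]
36. n19.key = 4  [4]
37. n20.idx = 26  [terminal]
38. n21.pre = -2  [terminal]
39. n19.mk = "wq"  ["wq"]
40. n19.lab = -5  [g.pre * -2 - 9]
41. n22.fin = true  [terminal]
42. n18.lim = -5  [-5]
43. n18.env = 26  [C.lab + 31]
44. n18.hot = false  [a.fin == false]
45. n17.mk = "px"  ["px"]
46. n17.lab = 1  [C.key + S.lim - 19]
47. n0.lim = -3  [C₁.lab - 4]
48. n0.env = 23  [len(C₀.mk) + 21]
49. n0.hot = true  [C₁.lab == 1]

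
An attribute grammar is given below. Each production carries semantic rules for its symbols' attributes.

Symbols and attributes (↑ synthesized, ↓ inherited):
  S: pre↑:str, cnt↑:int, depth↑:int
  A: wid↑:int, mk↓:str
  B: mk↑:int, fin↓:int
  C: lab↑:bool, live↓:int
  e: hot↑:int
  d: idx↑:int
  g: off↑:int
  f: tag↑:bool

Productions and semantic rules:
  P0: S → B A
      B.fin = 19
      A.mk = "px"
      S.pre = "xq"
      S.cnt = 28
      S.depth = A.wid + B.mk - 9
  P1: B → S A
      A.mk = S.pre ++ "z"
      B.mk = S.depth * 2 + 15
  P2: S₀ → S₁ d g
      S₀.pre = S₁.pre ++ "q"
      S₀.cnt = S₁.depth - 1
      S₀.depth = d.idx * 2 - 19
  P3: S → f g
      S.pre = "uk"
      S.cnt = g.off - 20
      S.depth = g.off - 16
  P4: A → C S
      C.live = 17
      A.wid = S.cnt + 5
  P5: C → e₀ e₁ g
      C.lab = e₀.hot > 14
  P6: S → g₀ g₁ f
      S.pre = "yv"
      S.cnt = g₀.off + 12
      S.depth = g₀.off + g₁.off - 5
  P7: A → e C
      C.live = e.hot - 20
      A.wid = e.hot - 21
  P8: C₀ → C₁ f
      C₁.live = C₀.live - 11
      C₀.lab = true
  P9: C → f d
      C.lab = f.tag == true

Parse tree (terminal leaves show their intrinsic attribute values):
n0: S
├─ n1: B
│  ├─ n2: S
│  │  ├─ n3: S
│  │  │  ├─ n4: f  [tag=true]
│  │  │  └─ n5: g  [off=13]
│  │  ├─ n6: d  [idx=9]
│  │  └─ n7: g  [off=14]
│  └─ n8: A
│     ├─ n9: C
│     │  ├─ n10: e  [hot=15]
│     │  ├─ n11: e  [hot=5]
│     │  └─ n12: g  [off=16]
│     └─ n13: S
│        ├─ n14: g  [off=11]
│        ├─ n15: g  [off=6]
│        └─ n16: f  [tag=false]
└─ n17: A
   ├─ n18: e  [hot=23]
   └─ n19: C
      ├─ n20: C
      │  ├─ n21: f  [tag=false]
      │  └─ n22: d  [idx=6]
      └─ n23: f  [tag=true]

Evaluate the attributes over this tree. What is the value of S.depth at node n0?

1. n1.fin = 19  [19]
2. n4.tag = true  [terminal]
3. n5.off = 13  [terminal]
4. n3.pre = "uk"  ["uk"]
5. n3.cnt = -7  [g.off - 20]
6. n3.depth = -3  [g.off - 16]
7. n6.idx = 9  [terminal]
8. n7.off = 14  [terminal]
9. n2.pre = "ukq"  [S₁.pre ++ "q"]
10. n2.cnt = -4  [S₁.depth - 1]
11. n2.depth = -1  [d.idx * 2 - 19]
12. n8.mk = "ukqz"  [S.pre ++ "z"]
13. n9.live = 17  [17]
14. n10.hot = 15  [terminal]
15. n11.hot = 5  [terminal]
16. n12.off = 16  [terminal]
17. n9.lab = true  [e₀.hot > 14]
18. n14.off = 11  [terminal]
19. n15.off = 6  [terminal]
20. n16.tag = false  [terminal]
21. n13.pre = "yv"  ["yv"]
22. n13.cnt = 23  [g₀.off + 12]
23. n13.depth = 12  [g₀.off + g₁.off - 5]
24. n8.wid = 28  [S.cnt + 5]
25. n1.mk = 13  [S.depth * 2 + 15]
26. n17.mk = "px"  ["px"]
27. n18.hot = 23  [terminal]
28. n19.live = 3  [e.hot - 20]
29. n20.live = -8  [C₀.live - 11]
30. n21.tag = false  [terminal]
31. n22.idx = 6  [terminal]
32. n20.lab = false  [f.tag == true]
33. n23.tag = true  [terminal]
34. n19.lab = true  [true]
35. n17.wid = 2  [e.hot - 21]
36. n0.pre = "xq"  ["xq"]
37. n0.cnt = 28  [28]
38. n0.depth = 6  [A.wid + B.mk - 9]

6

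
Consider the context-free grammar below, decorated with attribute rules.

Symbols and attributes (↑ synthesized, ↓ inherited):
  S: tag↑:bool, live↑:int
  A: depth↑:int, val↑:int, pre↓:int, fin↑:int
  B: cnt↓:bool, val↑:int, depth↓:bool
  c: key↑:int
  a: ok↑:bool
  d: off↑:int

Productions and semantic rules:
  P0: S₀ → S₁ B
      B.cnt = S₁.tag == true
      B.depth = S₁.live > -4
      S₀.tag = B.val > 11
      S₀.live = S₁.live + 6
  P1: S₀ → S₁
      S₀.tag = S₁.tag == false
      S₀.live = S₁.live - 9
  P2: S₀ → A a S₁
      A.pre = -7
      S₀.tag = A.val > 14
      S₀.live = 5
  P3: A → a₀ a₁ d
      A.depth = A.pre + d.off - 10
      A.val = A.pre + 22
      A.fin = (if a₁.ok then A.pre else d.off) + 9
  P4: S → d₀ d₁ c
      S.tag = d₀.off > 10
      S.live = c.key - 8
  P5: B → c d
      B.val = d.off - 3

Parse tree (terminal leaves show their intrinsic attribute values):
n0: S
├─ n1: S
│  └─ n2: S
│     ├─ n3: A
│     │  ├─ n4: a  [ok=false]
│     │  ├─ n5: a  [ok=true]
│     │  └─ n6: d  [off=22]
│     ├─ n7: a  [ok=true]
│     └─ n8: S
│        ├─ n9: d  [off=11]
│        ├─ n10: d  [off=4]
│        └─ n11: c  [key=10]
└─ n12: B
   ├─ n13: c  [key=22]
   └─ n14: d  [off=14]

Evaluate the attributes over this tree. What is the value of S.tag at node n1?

1. n3.pre = -7  [-7]
2. n4.ok = false  [terminal]
3. n5.ok = true  [terminal]
4. n6.off = 22  [terminal]
5. n3.depth = 5  [A.pre + d.off - 10]
6. n3.val = 15  [A.pre + 22]
7. n3.fin = 2  [(if a₁.ok then A.pre else d.off) + 9]
8. n7.ok = true  [terminal]
9. n9.off = 11  [terminal]
10. n10.off = 4  [terminal]
11. n11.key = 10  [terminal]
12. n8.tag = true  [d₀.off > 10]
13. n8.live = 2  [c.key - 8]
14. n2.tag = true  [A.val > 14]
15. n2.live = 5  [5]
16. n1.tag = false  [S₁.tag == false]
17. n1.live = -4  [S₁.live - 9]
18. n12.cnt = false  [S₁.tag == true]
19. n12.depth = false  [S₁.live > -4]
20. n13.key = 22  [terminal]
21. n14.off = 14  [terminal]
22. n12.val = 11  [d.off - 3]
23. n0.tag = false  [B.val > 11]
24. n0.live = 2  [S₁.live + 6]

false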